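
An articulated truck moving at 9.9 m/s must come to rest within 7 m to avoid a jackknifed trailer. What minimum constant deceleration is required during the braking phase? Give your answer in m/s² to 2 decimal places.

v² = 2a·d ⇒ a = v²/(2d) = 9.9000² / (2 × 7.000) = 98.010 / 14.000 = 7.0007 m/s².

Required deceleration ≈ 7.00 m/s²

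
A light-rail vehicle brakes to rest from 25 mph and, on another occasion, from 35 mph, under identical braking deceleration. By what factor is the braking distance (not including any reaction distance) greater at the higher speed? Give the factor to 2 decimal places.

Braking distance d = v²/(2a), so with a fixed, d ∝ v².
Factor = (35/25)² = 1.4000² = 1.9600.

Factor ≈ 1.96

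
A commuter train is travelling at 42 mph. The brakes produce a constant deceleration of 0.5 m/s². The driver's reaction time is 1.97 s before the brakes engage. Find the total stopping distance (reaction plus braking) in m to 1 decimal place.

Total stopping distance ≈ 389.5 m

42 mph × 0.44704 = 18.7757 m/s.
Reaction distance = v·t_r = 18.7757 × 1.97 = 36.988 m.
Braking distance = v²/(2a) = 18.7757² / (2 × 0.500) = 352.527 / 1.000 = 352.527 m.
Total = 36.988 + 352.527 = 389.515 m.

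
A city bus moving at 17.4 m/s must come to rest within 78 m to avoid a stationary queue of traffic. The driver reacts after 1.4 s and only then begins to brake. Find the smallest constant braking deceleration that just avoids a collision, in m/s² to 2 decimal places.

Required deceleration ≈ 2.82 m/s²

Distance covered during reaction = 17.4000 × 1.4 = 24.360 m.
Distance available for braking: 78 − 24.360 = 53.640 m.
v² = 2a·d ⇒ a = v²/(2d) = 17.4000² / (2 × 53.640) = 302.760 / 107.280 = 2.8221 m/s².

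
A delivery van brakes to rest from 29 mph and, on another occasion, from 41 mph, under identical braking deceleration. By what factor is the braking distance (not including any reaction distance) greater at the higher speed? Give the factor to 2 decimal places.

Factor ≈ 2.00

Braking distance d = v²/(2a), so with a fixed, d ∝ v².
Factor = (41/29)² = 1.4138² = 1.9988.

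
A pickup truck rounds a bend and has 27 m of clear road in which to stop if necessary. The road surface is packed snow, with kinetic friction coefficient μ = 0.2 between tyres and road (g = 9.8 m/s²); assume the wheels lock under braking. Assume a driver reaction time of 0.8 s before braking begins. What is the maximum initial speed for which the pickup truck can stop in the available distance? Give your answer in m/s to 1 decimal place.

a = μg = 0.2 × 9.8 = 1.960 m/s².
Stopping distance: v·t_r + v²/(2a) = 27 with t_r = 0.8 s and a = 1.960 m/s².
So v² + 3.136 v − 105.84 = 0.
Positive root: v = −a·t_r + √((a·t_r)² + 2a·d) = −1.568 + √(2.459 + 105.84) = 8.8387 m/s.

Maximum speed ≈ 8.8 m/s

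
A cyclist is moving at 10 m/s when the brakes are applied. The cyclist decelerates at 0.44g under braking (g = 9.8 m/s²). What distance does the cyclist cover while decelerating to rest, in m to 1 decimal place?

a = 0.44 × 9.8 = 4.312 m/s².
Braking distance = v²/(2a) = 10.0000² / (2 × 4.312) = 100.000 / 8.624 = 11.596 m.

Braking distance ≈ 11.6 m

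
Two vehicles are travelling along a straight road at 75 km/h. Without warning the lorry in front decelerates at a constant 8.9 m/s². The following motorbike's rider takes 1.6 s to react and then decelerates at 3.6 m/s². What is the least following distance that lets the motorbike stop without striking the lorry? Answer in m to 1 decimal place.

75 km/h ÷ 3.6 = 20.8333 m/s.
Leader travels v²/(2a_L) = 434.026 / 17.800 = 24.383 m before stopping.
Follower covers v·t_r = 20.8333 × 1.6 = 33.333 m while reacting, then v²/(2a_F) = 434.026 / 7.200 = 60.281 m while braking, for a total of 33.333 + 60.281 = 93.614 m.
Since a_F ≤ a_L and the follower starts braking later, the follower is never slower than the leader, so the closest approach is when both have stopped.
Minimum gap = 93.614 − 24.383 = 69.231 m.

Minimum gap ≈ 69.2 m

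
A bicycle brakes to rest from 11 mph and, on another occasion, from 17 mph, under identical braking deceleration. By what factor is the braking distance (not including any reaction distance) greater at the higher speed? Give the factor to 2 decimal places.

Braking distance d = v²/(2a), so with a fixed, d ∝ v².
Factor = (17/11)² = 1.5455² = 2.3886.

Factor ≈ 2.39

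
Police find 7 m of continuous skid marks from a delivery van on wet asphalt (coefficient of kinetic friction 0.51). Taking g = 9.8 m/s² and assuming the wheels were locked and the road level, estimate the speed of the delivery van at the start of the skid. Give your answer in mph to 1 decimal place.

Initial speed ≈ 18.7 mph

Deceleration a = μg = 0.51 × 9.8 = 4.998 m/s².
v = √(2a·d) = √(2 × 4.998 × 7) = √69.972 = 8.3649 m/s.
= 8.3649 ÷ 0.44704 = 18.712 mph.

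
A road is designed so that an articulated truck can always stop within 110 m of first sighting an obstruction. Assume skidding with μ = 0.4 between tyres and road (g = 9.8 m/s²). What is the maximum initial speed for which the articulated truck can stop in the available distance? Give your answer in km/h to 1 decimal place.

a = μg = 0.4 × 9.8 = 3.920 m/s².
v²/(2a) = d ⇒ v = √(2 × 3.920 × 110) = √862.40 = 29.3666 m/s.
29.3666 m/s × 3.6 = 105.720 km/h.

Maximum speed ≈ 105.7 km/h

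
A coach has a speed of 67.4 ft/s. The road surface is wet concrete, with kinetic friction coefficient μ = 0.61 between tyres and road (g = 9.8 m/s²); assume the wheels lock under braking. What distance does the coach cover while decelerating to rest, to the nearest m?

Braking distance ≈ 35 m

67.4 ft/s × 0.3048 = 20.5435 m/s.
a = μg = 0.61 × 9.8 = 5.978 m/s².
Braking distance = v²/(2a) = 20.5435² / (2 × 5.978) = 422.035 / 11.956 = 35.299 m.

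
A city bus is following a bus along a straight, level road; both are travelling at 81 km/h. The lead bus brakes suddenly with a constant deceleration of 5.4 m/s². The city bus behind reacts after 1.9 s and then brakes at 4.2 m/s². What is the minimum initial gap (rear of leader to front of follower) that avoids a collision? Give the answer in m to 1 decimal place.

Minimum gap ≈ 56.1 m

81 km/h ÷ 3.6 = 22.5000 m/s.
Leader travels v²/(2a_L) = 506.250 / 10.800 = 46.875 m before stopping.
Follower covers v·t_r = 22.5000 × 1.9 = 42.750 m while reacting, then v²/(2a_F) = 506.250 / 8.400 = 60.268 m while braking, for a total of 42.750 + 60.268 = 103.018 m.
Since a_F ≤ a_L and the follower starts braking later, the follower is never slower than the leader, so the closest approach is when both have stopped.
Minimum gap = 103.018 − 46.875 = 56.143 m.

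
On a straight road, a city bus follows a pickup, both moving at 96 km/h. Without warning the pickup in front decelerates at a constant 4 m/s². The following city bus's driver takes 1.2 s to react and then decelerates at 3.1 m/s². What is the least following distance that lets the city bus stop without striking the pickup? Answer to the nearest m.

Minimum gap ≈ 58 m

96 km/h ÷ 3.6 = 26.6667 m/s.
Leader travels v²/(2a_L) = 711.113 / 8.000 = 88.889 m before stopping.
Follower covers v·t_r = 26.6667 × 1.2 = 32.000 m while reacting, then v²/(2a_F) = 711.113 / 6.200 = 114.696 m while braking, for a total of 32.000 + 114.696 = 146.696 m.
Since a_F ≤ a_L and the follower starts braking later, the follower is never slower than the leader, so the closest approach is when both have stopped.
Minimum gap = 146.696 − 88.889 = 57.807 m.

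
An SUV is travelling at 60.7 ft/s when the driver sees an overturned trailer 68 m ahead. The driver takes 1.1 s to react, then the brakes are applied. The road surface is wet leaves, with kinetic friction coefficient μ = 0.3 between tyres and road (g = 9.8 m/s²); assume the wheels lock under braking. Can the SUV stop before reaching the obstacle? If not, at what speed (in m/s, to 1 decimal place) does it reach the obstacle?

No — it strikes the obstacle at 7.9 m/s

60.7 ft/s × 0.3048 = 18.5014 m/s.
a = μg = 0.3 × 9.8 = 2.940 m/s².
Reaction distance = 18.5014 × 1.1 = 20.352 m.
Braking distance needed to stop: v²/(2a) = 342.302 / 5.880 = 58.215 m, so total needed = 20.352 + 58.215 = 78.567 m > 68 m — it cannot stop.
Distance remaining when braking begins: 68 − 20.352 = 47.648 m.
v² = v₀² − 2a·d = 342.302 − 2 × 2.940 × 47.648 = 62.132 m²/s².
v = √62.132 = 7.882 m/s.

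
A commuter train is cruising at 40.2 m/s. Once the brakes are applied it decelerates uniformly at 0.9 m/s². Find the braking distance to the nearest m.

Braking distance = v²/(2a) = 40.2000² / (2 × 0.900) = 1616.040 / 1.800 = 897.800 m.

Braking distance ≈ 898 m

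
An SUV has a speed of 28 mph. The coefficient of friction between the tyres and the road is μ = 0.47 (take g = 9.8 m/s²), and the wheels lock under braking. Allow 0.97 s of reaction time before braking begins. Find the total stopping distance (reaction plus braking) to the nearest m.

Total stopping distance ≈ 29 m

28 mph × 0.44704 = 12.5171 m/s.
a = μg = 0.47 × 9.8 = 4.606 m/s².
Reaction distance = v·t_r = 12.5171 × 0.97 = 12.142 m.
Braking distance = v²/(2a) = 12.5171² / (2 × 4.606) = 156.678 / 9.212 = 17.008 m.
Total = 12.142 + 17.008 = 29.150 m.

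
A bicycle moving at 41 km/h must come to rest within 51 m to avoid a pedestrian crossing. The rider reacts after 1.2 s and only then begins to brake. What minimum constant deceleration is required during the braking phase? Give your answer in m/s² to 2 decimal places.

Required deceleration ≈ 1.74 m/s²

41 km/h ÷ 3.6 = 11.3889 m/s.
Distance covered during reaction = 11.3889 × 1.2 = 13.667 m.
Distance available for braking: 51 − 13.667 = 37.333 m.
v² = 2a·d ⇒ a = v²/(2d) = 11.3889² / (2 × 37.333) = 129.707 / 74.666 = 1.7372 m/s².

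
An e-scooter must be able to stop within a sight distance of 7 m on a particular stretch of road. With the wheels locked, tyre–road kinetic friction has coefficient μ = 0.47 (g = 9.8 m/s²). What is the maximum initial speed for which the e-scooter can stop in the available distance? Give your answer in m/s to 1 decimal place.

a = μg = 0.47 × 9.8 = 4.606 m/s².
v²/(2a) = d ⇒ v = √(2 × 4.606 × 7) = √64.48 = 8.0299 m/s.

Maximum speed ≈ 8.0 m/s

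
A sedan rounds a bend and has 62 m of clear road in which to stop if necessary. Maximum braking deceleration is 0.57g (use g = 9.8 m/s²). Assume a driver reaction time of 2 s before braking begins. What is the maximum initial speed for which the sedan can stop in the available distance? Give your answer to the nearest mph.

a = 0.57 × 9.8 = 5.586 m/s².
Stopping distance: v·t_r + v²/(2a) = 62 with t_r = 2 s and a = 5.586 m/s².
So v² + 22.344 v − 692.66 = 0.
Positive root: v = −a·t_r + √((a·t_r)² + 2a·d) = −11.172 + √(124.814 + 692.66) = 17.4195 m/s.
17.4195 m/s ÷ 0.44704 = 38.966 mph.

Maximum speed ≈ 39 mph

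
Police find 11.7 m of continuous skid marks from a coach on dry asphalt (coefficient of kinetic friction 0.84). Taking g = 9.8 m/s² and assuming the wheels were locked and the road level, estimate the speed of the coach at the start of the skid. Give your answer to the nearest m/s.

Deceleration a = μg = 0.84 × 9.8 = 8.232 m/s².
v = √(2a·d) = √(2 × 8.232 × 11.7) = √192.629 = 13.8791 m/s.

Initial speed ≈ 14 m/s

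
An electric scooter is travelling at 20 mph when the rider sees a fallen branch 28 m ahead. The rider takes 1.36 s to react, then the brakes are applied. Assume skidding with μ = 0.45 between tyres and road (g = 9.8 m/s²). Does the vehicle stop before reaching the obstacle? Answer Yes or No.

Yes

20 mph × 0.44704 = 8.9408 m/s.
a = μg = 0.45 × 9.8 = 4.410 m/s².
Reaction distance = 8.9408 × 1.36 = 12.159 m.
Braking distance = v²/(2a) = 79.938 / 8.820 = 9.063 m.
Total stopping distance = 12.159 + 9.063 = 21.222 m, vs 28 m available — it stops with 28 − 21.222 = 6.778 m to spare.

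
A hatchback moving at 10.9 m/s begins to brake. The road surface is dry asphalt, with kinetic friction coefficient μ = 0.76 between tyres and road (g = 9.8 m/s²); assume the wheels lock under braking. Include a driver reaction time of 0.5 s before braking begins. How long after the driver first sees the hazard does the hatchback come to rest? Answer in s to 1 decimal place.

Total time ≈ 2.0 s

a = μg = 0.76 × 9.8 = 7.448 m/s².
Braking time = v/a = 10.9000 / 7.448 = 1.463 s.
Total = 0.5 + 1.463 = 1.963 s.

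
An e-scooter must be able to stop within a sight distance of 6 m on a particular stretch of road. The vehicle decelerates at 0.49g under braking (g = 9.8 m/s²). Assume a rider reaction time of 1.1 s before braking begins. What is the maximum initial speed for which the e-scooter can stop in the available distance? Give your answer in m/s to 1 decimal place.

Maximum speed ≈ 4.0 m/s

a = 0.49 × 9.8 = 4.802 m/s².
Stopping distance: v·t_r + v²/(2a) = 6 with t_r = 1.1 s and a = 4.802 m/s².
So v² + 10.564 v − 57.62 = 0.
Positive root: v = −a·t_r + √((a·t_r)² + 2a·d) = −5.282 + √(27.900 + 57.62) = 3.9657 m/s.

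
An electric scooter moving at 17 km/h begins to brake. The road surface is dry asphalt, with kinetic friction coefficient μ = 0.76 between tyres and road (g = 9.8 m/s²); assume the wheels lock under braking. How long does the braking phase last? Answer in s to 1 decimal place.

17 km/h ÷ 3.6 = 4.7222 m/s.
a = μg = 0.76 × 9.8 = 7.448 m/s².
Braking time = v/a = 4.7222 / 7.448 = 0.634 s.

Braking time ≈ 0.6 s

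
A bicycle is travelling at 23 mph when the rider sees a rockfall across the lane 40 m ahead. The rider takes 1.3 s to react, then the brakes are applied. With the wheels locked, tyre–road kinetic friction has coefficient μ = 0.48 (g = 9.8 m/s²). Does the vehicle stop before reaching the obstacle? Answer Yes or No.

23 mph × 0.44704 = 10.2819 m/s.
a = μg = 0.48 × 9.8 = 4.704 m/s².
Reaction distance = 10.2819 × 1.3 = 13.366 m.
Braking distance = v²/(2a) = 105.717 / 9.408 = 11.237 m.
Total stopping distance = 13.366 + 11.237 = 24.603 m, vs 40 m available — it stops with 40 − 24.603 = 15.397 m to spare.

Yes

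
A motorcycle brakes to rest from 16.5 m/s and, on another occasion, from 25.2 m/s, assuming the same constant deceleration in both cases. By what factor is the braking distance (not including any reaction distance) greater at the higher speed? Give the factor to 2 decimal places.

Braking distance d = v²/(2a), so with a fixed, d ∝ v².
Factor = (25.2/16.5)² = 1.5273² = 2.3326.

Factor ≈ 2.33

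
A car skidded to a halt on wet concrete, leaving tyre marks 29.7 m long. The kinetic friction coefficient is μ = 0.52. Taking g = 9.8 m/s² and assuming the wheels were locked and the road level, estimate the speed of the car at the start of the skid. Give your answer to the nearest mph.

Initial speed ≈ 39 mph

Deceleration a = μg = 0.52 × 9.8 = 5.096 m/s².
v = √(2a·d) = √(2 × 5.096 × 29.7) = √302.702 = 17.3983 m/s.
= 17.3983 ÷ 0.44704 = 38.919 mph.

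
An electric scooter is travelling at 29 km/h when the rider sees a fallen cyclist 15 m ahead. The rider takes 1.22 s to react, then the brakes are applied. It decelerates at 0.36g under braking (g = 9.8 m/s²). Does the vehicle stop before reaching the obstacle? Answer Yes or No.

29 km/h ÷ 3.6 = 8.0556 m/s.
a = 0.36 × 9.8 = 3.528 m/s².
Reaction distance = 8.0556 × 1.22 = 9.828 m.
Braking distance = v²/(2a) = 64.893 / 7.056 = 9.197 m.
Total stopping distance = 9.828 + 9.197 = 19.025 m, vs 15 m available — it cannot stop in time and overshoots by 19.025 − 15 = 4.025 m.

No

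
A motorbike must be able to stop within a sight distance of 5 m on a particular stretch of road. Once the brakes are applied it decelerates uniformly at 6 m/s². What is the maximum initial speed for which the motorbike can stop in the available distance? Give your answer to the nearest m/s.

v²/(2a) = d ⇒ v = √(2 × 6.000 × 5) = √60.00 = 7.7460 m/s.

Maximum speed ≈ 8 m/s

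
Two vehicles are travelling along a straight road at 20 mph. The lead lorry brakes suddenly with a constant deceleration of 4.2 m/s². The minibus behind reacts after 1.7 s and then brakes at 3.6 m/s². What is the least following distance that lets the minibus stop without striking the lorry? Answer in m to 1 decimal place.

20 mph × 0.44704 = 8.9408 m/s.
Leader travels v²/(2a_L) = 79.938 / 8.400 = 9.516 m before stopping.
Follower covers v·t_r = 8.9408 × 1.7 = 15.199 m while reacting, then v²/(2a_F) = 79.938 / 7.200 = 11.103 m while braking, for a total of 15.199 + 11.103 = 26.302 m.
Since a_F ≤ a_L and the follower starts braking later, the follower is never slower than the leader, so the closest approach is when both have stopped.
Minimum gap = 26.302 − 9.516 = 16.786 m.

Minimum gap ≈ 16.8 m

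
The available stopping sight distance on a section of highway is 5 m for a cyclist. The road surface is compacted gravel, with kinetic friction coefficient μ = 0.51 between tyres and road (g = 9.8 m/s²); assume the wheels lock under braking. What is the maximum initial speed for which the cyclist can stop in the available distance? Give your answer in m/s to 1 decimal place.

Maximum speed ≈ 7.1 m/s

a = μg = 0.51 × 9.8 = 4.998 m/s².
v²/(2a) = d ⇒ v = √(2 × 4.998 × 5) = √49.98 = 7.0697 m/s.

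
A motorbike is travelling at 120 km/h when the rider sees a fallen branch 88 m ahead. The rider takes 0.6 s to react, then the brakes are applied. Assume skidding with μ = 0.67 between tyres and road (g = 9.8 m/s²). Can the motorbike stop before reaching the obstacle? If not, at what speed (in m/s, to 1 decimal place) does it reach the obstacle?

No — it strikes the obstacle at 14.8 m/s

120 km/h ÷ 3.6 = 33.3333 m/s.
a = μg = 0.67 × 9.8 = 6.566 m/s².
Reaction distance = 33.3333 × 0.6 = 20.000 m.
Braking distance needed to stop: v²/(2a) = 1111.109 / 13.132 = 84.611 m, so total needed = 20.000 + 84.611 = 104.611 m > 88 m — it cannot stop.
Distance remaining when braking begins: 88 − 20.000 = 68.000 m.
v² = v₀² − 2a·d = 1111.109 − 2 × 6.566 × 68.000 = 218.133 m²/s².
v = √218.133 = 14.769 m/s.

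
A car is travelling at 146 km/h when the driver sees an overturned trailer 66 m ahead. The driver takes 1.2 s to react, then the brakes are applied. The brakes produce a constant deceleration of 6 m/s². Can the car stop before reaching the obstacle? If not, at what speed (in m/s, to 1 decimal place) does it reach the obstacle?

146 km/h ÷ 3.6 = 40.5556 m/s.
Reaction distance = 40.5556 × 1.2 = 48.667 m.
Braking distance needed to stop: v²/(2a) = 1644.757 / 12.000 = 137.063 m, so total needed = 48.667 + 137.063 = 185.730 m > 66 m — it cannot stop.
Distance remaining when braking begins: 66 − 48.667 = 17.333 m.
v² = v₀² − 2a·d = 1644.757 − 2 × 6.000 × 17.333 = 1436.761 m²/s².
v = √1436.761 = 37.905 m/s.

No — it strikes the obstacle at 37.9 m/s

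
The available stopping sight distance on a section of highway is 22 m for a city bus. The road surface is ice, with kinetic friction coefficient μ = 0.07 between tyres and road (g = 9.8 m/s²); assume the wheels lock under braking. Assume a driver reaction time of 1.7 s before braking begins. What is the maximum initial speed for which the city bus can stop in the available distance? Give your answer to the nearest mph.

Maximum speed ≈ 10 mph

a = μg = 0.07 × 9.8 = 0.686 m/s².
Stopping distance: v·t_r + v²/(2a) = 22 with t_r = 1.7 s and a = 0.686 m/s².
So v² + 2.332 v − 30.18 = 0.
Positive root: v = −a·t_r + √((a·t_r)² + 2a·d) = −1.166 + √(1.360 + 30.18) = 4.4500 m/s.
4.4500 m/s ÷ 0.44704 = 9.954 mph.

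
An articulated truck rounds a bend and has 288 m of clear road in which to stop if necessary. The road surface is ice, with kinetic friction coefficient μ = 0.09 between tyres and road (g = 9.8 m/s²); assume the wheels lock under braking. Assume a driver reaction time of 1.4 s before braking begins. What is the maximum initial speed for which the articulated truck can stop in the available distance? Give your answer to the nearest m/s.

a = μg = 0.09 × 9.8 = 0.882 m/s².
Stopping distance: v·t_r + v²/(2a) = 288 with t_r = 1.4 s and a = 0.882 m/s².
So v² + 2.470 v − 508.03 = 0.
Positive root: v = −a·t_r + √((a·t_r)² + 2a·d) = −1.235 + √(1.525 + 508.03) = 21.3383 m/s.

Maximum speed ≈ 21 m/s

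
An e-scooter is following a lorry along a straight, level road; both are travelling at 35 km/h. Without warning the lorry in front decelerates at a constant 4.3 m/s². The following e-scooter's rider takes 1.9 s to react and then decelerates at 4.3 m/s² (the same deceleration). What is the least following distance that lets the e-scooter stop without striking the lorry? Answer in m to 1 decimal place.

35 km/h ÷ 3.6 = 9.7222 m/s.
Leader travels v²/(2a_L) = 94.521 / 8.600 = 10.991 m before stopping.
Follower covers v·t_r = 9.7222 × 1.9 = 18.472 m while reacting, then v²/(2a_F) = 94.521 / 8.600 = 10.991 m while braking, for a total of 18.472 + 10.991 = 29.463 m.
Since a_F ≤ a_L and the follower starts braking later, the follower is never slower than the leader, so the closest approach is when both have stopped.
Minimum gap = 29.463 − 10.991 = 18.472 m.

Minimum gap ≈ 18.5 m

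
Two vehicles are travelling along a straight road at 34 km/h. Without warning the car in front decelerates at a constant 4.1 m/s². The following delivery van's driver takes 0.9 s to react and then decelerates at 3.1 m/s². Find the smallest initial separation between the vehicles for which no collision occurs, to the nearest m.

Minimum gap ≈ 12 m

34 km/h ÷ 3.6 = 9.4444 m/s.
Leader travels v²/(2a_L) = 89.197 / 8.200 = 10.878 m before stopping.
Follower covers v·t_r = 9.4444 × 0.9 = 8.500 m while reacting, then v²/(2a_F) = 89.197 / 6.200 = 14.387 m while braking, for a total of 8.500 + 14.387 = 22.887 m.
Since a_F ≤ a_L and the follower starts braking later, the follower is never slower than the leader, so the closest approach is when both have stopped.
Minimum gap = 22.887 − 10.878 = 12.009 m.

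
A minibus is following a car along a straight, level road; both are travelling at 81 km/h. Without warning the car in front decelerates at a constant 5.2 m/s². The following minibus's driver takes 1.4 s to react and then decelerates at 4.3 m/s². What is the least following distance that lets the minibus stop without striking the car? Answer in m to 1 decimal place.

81 km/h ÷ 3.6 = 22.5000 m/s.
Leader travels v²/(2a_L) = 506.250 / 10.400 = 48.678 m before stopping.
Follower covers v·t_r = 22.5000 × 1.4 = 31.500 m while reacting, then v²/(2a_F) = 506.250 / 8.600 = 58.866 m while braking, for a total of 31.500 + 58.866 = 90.366 m.
Since a_F ≤ a_L and the follower starts braking later, the follower is never slower than the leader, so the closest approach is when both have stopped.
Minimum gap = 90.366 − 48.678 = 41.688 m.

Minimum gap ≈ 41.7 m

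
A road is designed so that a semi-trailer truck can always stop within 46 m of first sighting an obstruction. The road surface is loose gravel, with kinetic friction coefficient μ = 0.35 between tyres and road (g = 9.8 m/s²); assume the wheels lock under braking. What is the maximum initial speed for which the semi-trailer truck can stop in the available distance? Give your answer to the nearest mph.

Maximum speed ≈ 40 mph

a = μg = 0.35 × 9.8 = 3.430 m/s².
v²/(2a) = d ⇒ v = √(2 × 3.430 × 46) = √315.56 = 17.7640 m/s.
17.7640 m/s ÷ 0.44704 = 39.737 mph.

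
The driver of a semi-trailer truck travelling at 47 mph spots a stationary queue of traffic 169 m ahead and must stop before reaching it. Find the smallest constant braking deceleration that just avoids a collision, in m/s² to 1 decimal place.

47 mph × 0.44704 = 21.0109 m/s.
v² = 2a·d ⇒ a = v²/(2d) = 21.0109² / (2 × 169.000) = 441.458 / 338.000 = 1.3061 m/s².

Required deceleration ≈ 1.3 m/s²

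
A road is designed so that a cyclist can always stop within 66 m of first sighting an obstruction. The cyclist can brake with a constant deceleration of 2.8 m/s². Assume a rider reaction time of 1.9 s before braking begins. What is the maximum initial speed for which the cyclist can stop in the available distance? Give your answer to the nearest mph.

Maximum speed ≈ 33 mph

Stopping distance: v·t_r + v²/(2a) = 66 with t_r = 1.9 s and a = 2.800 m/s².
So v² + 10.640 v − 369.60 = 0.
Positive root: v = −a·t_r + √((a·t_r)² + 2a·d) = −5.320 + √(28.302 + 369.60) = 14.6275 m/s.
14.6275 m/s ÷ 0.44704 = 32.721 mph.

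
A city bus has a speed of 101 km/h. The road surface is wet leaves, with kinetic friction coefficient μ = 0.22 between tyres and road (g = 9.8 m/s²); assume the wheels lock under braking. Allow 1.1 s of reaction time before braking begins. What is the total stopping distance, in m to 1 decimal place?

101 km/h ÷ 3.6 = 28.0556 m/s.
a = μg = 0.22 × 9.8 = 2.156 m/s².
Reaction distance = v·t_r = 28.0556 × 1.1 = 30.861 m.
Braking distance = v²/(2a) = 28.0556² / (2 × 2.156) = 787.117 / 4.312 = 182.541 m.
Total = 30.861 + 182.541 = 213.402 m.

Total stopping distance ≈ 213.4 m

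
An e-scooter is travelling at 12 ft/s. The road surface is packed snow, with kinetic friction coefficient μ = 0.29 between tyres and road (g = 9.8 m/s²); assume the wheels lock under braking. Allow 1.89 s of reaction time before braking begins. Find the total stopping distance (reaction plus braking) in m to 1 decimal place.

12 ft/s × 0.3048 = 3.6576 m/s.
a = μg = 0.29 × 9.8 = 2.842 m/s².
Reaction distance = v·t_r = 3.6576 × 1.89 = 6.913 m.
Braking distance = v²/(2a) = 3.6576² / (2 × 2.842) = 13.378 / 5.684 = 2.354 m.
Total = 6.913 + 2.354 = 9.267 m.

Total stopping distance ≈ 9.3 m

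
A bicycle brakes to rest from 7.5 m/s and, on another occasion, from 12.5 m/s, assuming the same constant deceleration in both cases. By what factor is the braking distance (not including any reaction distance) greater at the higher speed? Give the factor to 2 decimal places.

Factor ≈ 2.78

Braking distance d = v²/(2a), so with a fixed, d ∝ v².
Factor = (12.5/7.5)² = 1.6667² = 2.7779.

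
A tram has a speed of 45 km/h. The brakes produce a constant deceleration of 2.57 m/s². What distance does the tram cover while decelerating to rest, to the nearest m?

Braking distance ≈ 30 m

45 km/h ÷ 3.6 = 12.5000 m/s.
Braking distance = v²/(2a) = 12.5000² / (2 × 2.570) = 156.250 / 5.140 = 30.399 m.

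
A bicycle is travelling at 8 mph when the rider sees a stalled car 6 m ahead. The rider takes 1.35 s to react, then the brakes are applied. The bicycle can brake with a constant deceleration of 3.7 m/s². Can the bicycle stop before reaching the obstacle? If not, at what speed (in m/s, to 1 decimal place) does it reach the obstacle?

8 mph × 0.44704 = 3.5763 m/s.
Reaction distance = 3.5763 × 1.35 = 4.828 m.
Braking distance needed to stop: v²/(2a) = 12.790 / 7.400 = 1.728 m, so total needed = 4.828 + 1.728 = 6.556 m > 6 m — it cannot stop.
Distance remaining when braking begins: 6 − 4.828 = 1.172 m.
v² = v₀² − 2a·d = 12.790 − 2 × 3.700 × 1.172 = 4.117 m²/s².
v = √4.117 = 2.029 m/s.

No — it strikes the obstacle at 2.0 m/s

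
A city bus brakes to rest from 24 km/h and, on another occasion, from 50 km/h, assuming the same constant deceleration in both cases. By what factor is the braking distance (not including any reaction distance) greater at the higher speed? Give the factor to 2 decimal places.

Braking distance d = v²/(2a), so with a fixed, d ∝ v².
Factor = (50/24)² = 2.0833² = 4.3401.

Factor ≈ 4.34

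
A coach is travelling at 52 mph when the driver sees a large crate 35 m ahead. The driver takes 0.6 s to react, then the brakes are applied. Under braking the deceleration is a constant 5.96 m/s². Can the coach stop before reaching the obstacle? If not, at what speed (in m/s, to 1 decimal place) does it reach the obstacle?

No — it strikes the obstacle at 17.0 m/s

52 mph × 0.44704 = 23.2461 m/s.
Reaction distance = 23.2461 × 0.6 = 13.948 m.
Braking distance needed to stop: v²/(2a) = 540.381 / 11.920 = 45.334 m, so total needed = 13.948 + 45.334 = 59.282 m > 35 m — it cannot stop.
Distance remaining when braking begins: 35 − 13.948 = 21.052 m.
v² = v₀² − 2a·d = 540.381 − 2 × 5.960 × 21.052 = 289.441 m²/s².
v = √289.441 = 17.013 m/s.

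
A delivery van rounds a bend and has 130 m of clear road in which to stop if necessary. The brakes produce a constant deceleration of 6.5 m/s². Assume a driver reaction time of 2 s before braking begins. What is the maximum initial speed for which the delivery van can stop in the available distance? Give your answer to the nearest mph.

Maximum speed ≈ 67 mph

Stopping distance: v·t_r + v²/(2a) = 130 with t_r = 2 s and a = 6.500 m/s².
So v² + 26.000 v − 1690.00 = 0.
Positive root: v = −a·t_r + √((a·t_r)² + 2a·d) = −13.000 + √(169.000 + 1690.00) = 30.1161 m/s.
30.1161 m/s ÷ 0.44704 = 67.368 mph.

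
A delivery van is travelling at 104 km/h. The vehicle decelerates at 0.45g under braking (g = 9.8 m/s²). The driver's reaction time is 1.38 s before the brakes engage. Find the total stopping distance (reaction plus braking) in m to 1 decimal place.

Total stopping distance ≈ 134.5 m

104 km/h ÷ 3.6 = 28.8889 m/s.
a = 0.45 × 9.8 = 4.410 m/s².
Reaction distance = v·t_r = 28.8889 × 1.38 = 39.867 m.
Braking distance = v²/(2a) = 28.8889² / (2 × 4.410) = 834.569 / 8.820 = 94.622 m.
Total = 39.867 + 94.622 = 134.489 m.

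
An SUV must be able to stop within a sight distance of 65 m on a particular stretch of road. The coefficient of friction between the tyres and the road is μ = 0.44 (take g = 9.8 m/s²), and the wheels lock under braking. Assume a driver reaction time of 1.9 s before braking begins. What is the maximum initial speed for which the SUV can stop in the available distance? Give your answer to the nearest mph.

a = μg = 0.44 × 9.8 = 4.312 m/s².
Stopping distance: v·t_r + v²/(2a) = 65 with t_r = 1.9 s and a = 4.312 m/s².
So v² + 16.386 v − 560.56 = 0.
Positive root: v = −a·t_r + √((a·t_r)² + 2a·d) = −8.193 + √(67.125 + 560.56) = 16.8606 m/s.
16.8606 m/s ÷ 0.44704 = 37.716 mph.

Maximum speed ≈ 38 mph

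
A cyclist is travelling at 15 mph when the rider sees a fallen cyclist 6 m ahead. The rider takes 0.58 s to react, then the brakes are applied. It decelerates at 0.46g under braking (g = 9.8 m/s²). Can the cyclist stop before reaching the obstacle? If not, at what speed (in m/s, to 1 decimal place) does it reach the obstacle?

No — it strikes the obstacle at 5.1 m/s

15 mph × 0.44704 = 6.7056 m/s.
a = 0.46 × 9.8 = 4.508 m/s².
Reaction distance = 6.7056 × 0.58 = 3.889 m.
Braking distance needed to stop: v²/(2a) = 44.965 / 9.016 = 4.987 m, so total needed = 3.889 + 4.987 = 8.876 m > 6 m — it cannot stop.
Distance remaining when braking begins: 6 − 3.889 = 2.111 m.
v² = v₀² − 2a·d = 44.965 − 2 × 4.508 × 2.111 = 25.932 m²/s².
v = √25.932 = 5.092 m/s.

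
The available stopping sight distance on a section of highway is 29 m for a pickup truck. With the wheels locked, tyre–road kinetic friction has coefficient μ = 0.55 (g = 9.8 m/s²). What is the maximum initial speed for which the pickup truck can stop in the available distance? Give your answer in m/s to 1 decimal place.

a = μg = 0.55 × 9.8 = 5.390 m/s².
v²/(2a) = d ⇒ v = √(2 × 5.390 × 29) = √312.62 = 17.6811 m/s.

Maximum speed ≈ 17.7 m/s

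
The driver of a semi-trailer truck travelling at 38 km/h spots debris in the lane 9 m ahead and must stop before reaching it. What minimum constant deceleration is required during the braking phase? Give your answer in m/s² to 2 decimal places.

38 km/h ÷ 3.6 = 10.5556 m/s.
v² = 2a·d ⇒ a = v²/(2d) = 10.5556² / (2 × 9.000) = 111.421 / 18.000 = 6.1901 m/s².

Required deceleration ≈ 6.19 m/s²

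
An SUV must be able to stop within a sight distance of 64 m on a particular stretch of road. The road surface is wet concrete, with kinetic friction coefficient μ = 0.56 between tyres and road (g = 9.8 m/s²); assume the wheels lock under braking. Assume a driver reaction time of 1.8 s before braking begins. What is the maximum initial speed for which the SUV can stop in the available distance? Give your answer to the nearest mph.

Maximum speed ≈ 41 mph

a = μg = 0.56 × 9.8 = 5.488 m/s².
Stopping distance: v·t_r + v²/(2a) = 64 with t_r = 1.8 s and a = 5.488 m/s².
So v² + 19.757 v − 702.46 = 0.
Positive root: v = −a·t_r + √((a·t_r)² + 2a·d) = −9.878 + √(97.575 + 702.46) = 18.4069 m/s.
18.4069 m/s ÷ 0.44704 = 41.175 mph.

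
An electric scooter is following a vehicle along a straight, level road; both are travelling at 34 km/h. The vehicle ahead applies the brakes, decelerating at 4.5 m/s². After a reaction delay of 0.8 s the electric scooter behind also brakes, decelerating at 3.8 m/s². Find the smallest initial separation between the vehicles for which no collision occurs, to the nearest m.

Minimum gap ≈ 9 m

34 km/h ÷ 3.6 = 9.4444 m/s.
Leader travels v²/(2a_L) = 89.197 / 9.000 = 9.911 m before stopping.
Follower covers v·t_r = 9.4444 × 0.8 = 7.556 m while reacting, then v²/(2a_F) = 89.197 / 7.600 = 11.736 m while braking, for a total of 7.556 + 11.736 = 19.292 m.
Since a_F ≤ a_L and the follower starts braking later, the follower is never slower than the leader, so the closest approach is when both have stopped.
Minimum gap = 19.292 − 9.911 = 9.381 m.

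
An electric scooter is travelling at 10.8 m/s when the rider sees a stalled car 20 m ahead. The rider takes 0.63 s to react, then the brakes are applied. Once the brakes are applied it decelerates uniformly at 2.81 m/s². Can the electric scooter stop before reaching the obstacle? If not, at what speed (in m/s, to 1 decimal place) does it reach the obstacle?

No — it strikes the obstacle at 6.5 m/s

Reaction distance = 10.8000 × 0.63 = 6.804 m.
Braking distance needed to stop: v²/(2a) = 116.640 / 5.620 = 20.754 m, so total needed = 6.804 + 20.754 = 27.558 m > 20 m — it cannot stop.
Distance remaining when braking begins: 20 − 6.804 = 13.196 m.
v² = v₀² − 2a·d = 116.640 − 2 × 2.810 × 13.196 = 42.478 m²/s².
v = √42.478 = 6.518 m/s.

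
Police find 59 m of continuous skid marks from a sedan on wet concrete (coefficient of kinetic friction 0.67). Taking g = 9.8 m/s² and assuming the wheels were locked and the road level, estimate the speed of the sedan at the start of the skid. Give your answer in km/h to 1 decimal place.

Deceleration a = μg = 0.67 × 9.8 = 6.566 m/s².
v = √(2a·d) = √(2 × 6.566 × 59) = √774.788 = 27.8350 m/s.
= 27.8350 × 3.6 = 100.206 km/h.

Initial speed ≈ 100.2 km/h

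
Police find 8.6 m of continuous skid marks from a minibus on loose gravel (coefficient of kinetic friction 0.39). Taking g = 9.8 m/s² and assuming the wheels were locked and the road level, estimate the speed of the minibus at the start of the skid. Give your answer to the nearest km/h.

Initial speed ≈ 29 km/h

Deceleration a = μg = 0.39 × 9.8 = 3.822 m/s².
v = √(2a·d) = √(2 × 3.822 × 8.6) = √65.738 = 8.1079 m/s.
= 8.1079 × 3.6 = 29.188 km/h.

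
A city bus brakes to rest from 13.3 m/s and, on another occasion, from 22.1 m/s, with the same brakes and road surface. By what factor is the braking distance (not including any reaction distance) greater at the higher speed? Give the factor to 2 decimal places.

Braking distance d = v²/(2a), so with a fixed, d ∝ v².
Factor = (22.1/13.3)² = 1.6617² = 2.7612.

Factor ≈ 2.76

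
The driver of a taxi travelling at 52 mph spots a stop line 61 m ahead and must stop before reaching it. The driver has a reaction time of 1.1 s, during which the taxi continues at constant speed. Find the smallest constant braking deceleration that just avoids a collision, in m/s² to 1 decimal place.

52 mph × 0.44704 = 23.2461 m/s.
Distance covered during reaction = 23.2461 × 1.1 = 25.571 m.
Distance available for braking: 61 − 25.571 = 35.429 m.
v² = 2a·d ⇒ a = v²/(2d) = 23.2461² / (2 × 35.429) = 540.381 / 70.858 = 7.6263 m/s².

Required deceleration ≈ 7.6 m/s²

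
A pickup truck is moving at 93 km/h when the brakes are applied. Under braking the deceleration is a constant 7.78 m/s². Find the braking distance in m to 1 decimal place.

93 km/h ÷ 3.6 = 25.8333 m/s.
Braking distance = v²/(2a) = 25.8333² / (2 × 7.780) = 667.359 / 15.560 = 42.889 m.

Braking distance ≈ 42.9 m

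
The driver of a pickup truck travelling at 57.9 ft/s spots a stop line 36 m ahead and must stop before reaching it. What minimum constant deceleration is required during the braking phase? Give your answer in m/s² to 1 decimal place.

Required deceleration ≈ 4.3 m/s²

57.9 ft/s × 0.3048 = 17.6479 m/s.
v² = 2a·d ⇒ a = v²/(2d) = 17.6479² / (2 × 36.000) = 311.448 / 72.000 = 4.3257 m/s².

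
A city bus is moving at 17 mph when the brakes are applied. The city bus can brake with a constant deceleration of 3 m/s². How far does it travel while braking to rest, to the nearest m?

17 mph × 0.44704 = 7.5997 m/s.
Braking distance = v²/(2a) = 7.5997² / (2 × 3.000) = 57.755 / 6.000 = 9.626 m.

Braking distance ≈ 10 m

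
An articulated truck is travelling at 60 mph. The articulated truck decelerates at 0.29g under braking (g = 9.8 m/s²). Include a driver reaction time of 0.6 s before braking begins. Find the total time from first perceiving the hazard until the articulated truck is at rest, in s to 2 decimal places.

Total time ≈ 10.04 s

60 mph × 0.44704 = 26.8224 m/s.
a = 0.29 × 9.8 = 2.842 m/s².
Braking time = v/a = 26.8224 / 2.842 = 9.438 s.
Total = 0.6 + 9.438 = 10.038 s.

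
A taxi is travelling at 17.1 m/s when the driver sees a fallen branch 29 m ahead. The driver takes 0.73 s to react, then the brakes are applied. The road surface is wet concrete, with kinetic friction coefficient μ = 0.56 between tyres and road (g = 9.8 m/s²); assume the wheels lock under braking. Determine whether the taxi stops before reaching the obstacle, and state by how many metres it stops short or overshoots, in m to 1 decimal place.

No — it overshoots by 10.1 m

a = μg = 0.56 × 9.8 = 5.488 m/s².
Reaction distance = 17.1000 × 0.73 = 12.483 m.
Braking distance = v²/(2a) = 292.410 / 10.976 = 26.641 m.
Total stopping distance = 12.483 + 26.641 = 39.124 m, vs 29 m available — it cannot stop in time and overshoots by 39.124 − 29 = 10.124 m.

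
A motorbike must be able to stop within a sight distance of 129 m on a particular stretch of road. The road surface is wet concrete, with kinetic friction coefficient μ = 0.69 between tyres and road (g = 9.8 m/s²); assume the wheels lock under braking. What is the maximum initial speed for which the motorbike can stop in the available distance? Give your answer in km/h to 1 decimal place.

a = μg = 0.69 × 9.8 = 6.762 m/s².
v²/(2a) = d ⇒ v = √(2 × 6.762 × 129) = √1744.60 = 41.7684 m/s.
41.7684 m/s × 3.6 = 150.366 km/h.

Maximum speed ≈ 150.4 km/h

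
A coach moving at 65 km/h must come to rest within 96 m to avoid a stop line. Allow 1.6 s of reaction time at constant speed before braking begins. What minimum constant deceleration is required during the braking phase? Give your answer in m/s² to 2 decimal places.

65 km/h ÷ 3.6 = 18.0556 m/s.
Distance covered during reaction = 18.0556 × 1.6 = 28.889 m.
Distance available for braking: 96 − 28.889 = 67.111 m.
v² = 2a·d ⇒ a = v²/(2d) = 18.0556² / (2 × 67.111) = 326.005 / 134.222 = 2.4288 m/s².

Required deceleration ≈ 2.43 m/s²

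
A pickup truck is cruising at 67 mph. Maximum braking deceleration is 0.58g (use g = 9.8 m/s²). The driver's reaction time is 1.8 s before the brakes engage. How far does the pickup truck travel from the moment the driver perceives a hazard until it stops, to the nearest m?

Total stopping distance ≈ 133 m

67 mph × 0.44704 = 29.9517 m/s.
a = 0.58 × 9.8 = 5.684 m/s².
Reaction distance = v·t_r = 29.9517 × 1.8 = 53.913 m.
Braking distance = v²/(2a) = 29.9517² / (2 × 5.684) = 897.104 / 11.368 = 78.915 m.
Total = 53.913 + 78.915 = 132.828 m.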